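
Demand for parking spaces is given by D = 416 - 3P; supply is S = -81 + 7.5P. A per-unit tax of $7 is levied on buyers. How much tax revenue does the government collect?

Tax revenue = 1813

Pre-tax equilibrium: P* = 142/3, Q* = 274.
Tax on buyers shifts demand to D = 416 − 3(P + 7) = 395 - 3P.
395 - 3P = -81 + 7.5P gives seller price Ps = 136/3; buyers pay Pb = 136/3 + 7 = 157/3.
New quantity: Q = 416 − 3(157/3) = 259.
Revenue = 7 × 259 = 1813.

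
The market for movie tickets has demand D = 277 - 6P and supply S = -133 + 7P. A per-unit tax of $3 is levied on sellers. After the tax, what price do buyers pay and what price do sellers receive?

Pre-tax equilibrium: P* = 410/13, Q* = 1141/13.
Tax on sellers shifts supply to S = -133 + 7(P − 3) = -154 + 7P.
277 - 6P = -154 + 7P gives buyer price Pb = 431/13; sellers receive Ps = 431/13 − 3 = 392/13.
New quantity: Q = 277 − 6(431/13) = 1015/13.

Buyers pay 431/13, sellers receive 392/13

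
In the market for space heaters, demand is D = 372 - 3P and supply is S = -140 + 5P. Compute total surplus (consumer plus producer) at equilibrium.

Equilibrium: 372 - 3P = -140 + 5P gives P* = 64, Q* = 180.
Demand choke price: P = 124; supply starts at P = 28.
CS = ½(124 − 64)(180) = 5400; PS = ½(64 − 28)(180) = 3240.

Total surplus = 8640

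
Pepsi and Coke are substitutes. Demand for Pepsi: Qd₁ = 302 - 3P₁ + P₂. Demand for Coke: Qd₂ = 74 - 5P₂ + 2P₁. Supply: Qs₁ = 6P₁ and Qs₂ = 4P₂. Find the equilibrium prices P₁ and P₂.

Market 1: 302 - 3P₁ + P₂ = 6P₁ → 9P₁ - P₂ = 302.
Market 2: 9P₂ - 2P₁ = 74.
Eliminating P₂: 9×(1) + 1×(2) gives 79P₁ = 2792, so P₁ = 2792/79.
Back-substitute into (2): P₂ = (74 + 2×2792/79) / 9 = 1270/79.

P₁ = 2792/79, P₂ = 1270/79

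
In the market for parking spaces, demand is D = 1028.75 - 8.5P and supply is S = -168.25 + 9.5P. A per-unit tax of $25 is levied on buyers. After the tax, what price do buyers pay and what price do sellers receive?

Buyers pay 2869/36, sellers receive 1969/36

Pre-tax equilibrium: P* = 66.5, Q* = 463.5.
Tax on buyers shifts demand to D = 1028.75 − 8.5(P + 25) = 816.25 - 8.5P.
816.25 - 8.5P = -168.25 + 9.5P gives seller price Ps = 1969/36; buyers pay Pb = 1969/36 + 25 = 2869/36.
New quantity: Q = 1028.75 − 8.5(2869/36) = 25297/72.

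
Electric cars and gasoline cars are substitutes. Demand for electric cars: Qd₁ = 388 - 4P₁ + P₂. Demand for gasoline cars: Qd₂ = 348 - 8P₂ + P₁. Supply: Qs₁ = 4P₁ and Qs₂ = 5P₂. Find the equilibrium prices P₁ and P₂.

P₁ = 5392/103, P₂ = 3172/103

Market 1: 388 - 4P₁ + P₂ = 4P₁ → 8P₁ - P₂ = 388.
Market 2: 13P₂ - P₁ = 348.
Eliminating P₂: 13×(1) + 1×(2) gives 103P₁ = 5392, so P₁ = 5392/103.
Back-substitute into (2): P₂ = (348 + 1×5392/103) / 13 = 3172/103.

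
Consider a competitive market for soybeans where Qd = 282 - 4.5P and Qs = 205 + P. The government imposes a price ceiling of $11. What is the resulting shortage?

Shortage = 16.5

Equilibrium price would be P* = 14, so the ceiling at 11 binds.
At P = 11: Qd = 282 − 4.5(11) = 232.5, Qs = 205 + 1(11) = 216.
Shortage = 232.5 − 216 = 16.5.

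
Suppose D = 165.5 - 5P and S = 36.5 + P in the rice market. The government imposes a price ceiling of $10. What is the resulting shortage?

Shortage = 69

Equilibrium price would be P* = 21.5, so the ceiling at 10 binds.
At P = 10: D = 165.5 − 5(10) = 115.5, S = 36.5 + 1(10) = 46.5.
Shortage = 115.5 − 46.5 = 69.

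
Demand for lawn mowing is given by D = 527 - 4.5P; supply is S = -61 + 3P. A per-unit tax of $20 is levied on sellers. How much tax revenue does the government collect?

Tax revenue = 2764

Pre-tax equilibrium: P* = 78.4, Q* = 174.2.
Tax on sellers shifts supply to S = -61 + 3(P − 20) = -121 + 3P.
527 - 4.5P = -121 + 3P gives buyer price Pb = 86.4; sellers receive Ps = 86.4 − 20 = 66.4.
New quantity: Q = 527 − 4.5(86.4) = 138.2.
Revenue = 20 × 138.2 = 2764.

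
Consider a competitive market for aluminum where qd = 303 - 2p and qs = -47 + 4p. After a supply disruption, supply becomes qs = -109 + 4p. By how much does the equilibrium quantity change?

Original equilibrium: p* = 175/3, q* = 559/3.
New equilibrium: 303 - 2p = -109 + 4p, so 412 = 6p and p' = 206/3; q' = 303 − 2(206/3) = 497/3.
Change in quantity: 497/3 − 559/3 = -62/3.

Δq = -62/3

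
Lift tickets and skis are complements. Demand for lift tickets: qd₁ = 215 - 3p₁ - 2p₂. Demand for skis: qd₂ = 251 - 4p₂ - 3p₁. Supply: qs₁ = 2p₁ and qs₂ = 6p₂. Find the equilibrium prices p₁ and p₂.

Market 1: 215 - 3p₁ - 2p₂ = 2p₁ → 5p₁ + 2p₂ = 215.
Market 2: 10p₂ + 3p₁ = 251.
Eliminating p₂: 10×(1) − 2×(2) gives 44p₁ = 1648, so p₁ = 412/11.
Back-substitute into (2): p₂ = (251 − 3×412/11) / 10 = 305/22.

p₁ = 412/11, p₂ = 305/22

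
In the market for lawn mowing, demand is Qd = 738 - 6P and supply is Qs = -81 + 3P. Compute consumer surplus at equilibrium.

Consumer surplus = 3072

Equilibrium: 738 - 6P = -81 + 3P gives P* = 91, Q* = 192.
Demand choke price (Qd = 0): P = 123.
CS = ½(123 − 91)(192) = 3072.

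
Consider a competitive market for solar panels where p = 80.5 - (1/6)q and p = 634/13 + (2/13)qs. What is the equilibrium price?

Set the two price expressions equal: 80.5 - (1/6)q = 634/13 + (2/13)q.
825/26 = (25/78)q, so q* = 99.
p* = 80.5 − (1/6)(99) = 64.

p* = 64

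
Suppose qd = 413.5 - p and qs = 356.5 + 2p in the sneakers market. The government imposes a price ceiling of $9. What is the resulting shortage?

Shortage = 30

Equilibrium price would be p* = 19, so the ceiling at 9 binds.
At p = 9: qd = 413.5 − 1(9) = 404.5, qs = 356.5 + 2(9) = 374.5.
Shortage = 404.5 − 374.5 = 30.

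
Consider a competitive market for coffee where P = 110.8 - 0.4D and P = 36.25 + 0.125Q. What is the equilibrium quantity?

Set the two price expressions equal: 110.8 - 0.4Q = 36.25 + 0.125Q.
74.55 = 0.525Q, so Q* = 142.
P* = 110.8 − (0.4)(142) = 54.

Q* = 142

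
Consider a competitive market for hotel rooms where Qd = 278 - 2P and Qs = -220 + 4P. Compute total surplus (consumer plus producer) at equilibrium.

Equilibrium: 278 - 2P = -220 + 4P gives P* = 83, Q* = 112.
Demand choke price: P = 139; supply starts at P = 55.
CS = ½(139 − 83)(112) = 3136; PS = ½(83 − 55)(112) = 1568.

Total surplus = 4704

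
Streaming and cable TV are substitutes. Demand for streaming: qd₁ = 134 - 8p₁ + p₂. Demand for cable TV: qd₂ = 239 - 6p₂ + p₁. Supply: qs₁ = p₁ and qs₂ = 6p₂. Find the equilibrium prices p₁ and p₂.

Market 1: 134 - 8p₁ + p₂ = p₁ → 9p₁ - p₂ = 134.
Market 2: 12p₂ - p₁ = 239.
Eliminating p₂: 12×(1) + 1×(2) gives 107p₁ = 1847, so p₁ = 1847/107.
Back-substitute into (2): p₂ = (239 + 1×1847/107) / 12 = 2285/107.

p₁ = 1847/107, p₂ = 2285/107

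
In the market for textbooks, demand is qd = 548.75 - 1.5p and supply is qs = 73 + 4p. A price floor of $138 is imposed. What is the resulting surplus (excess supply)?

Surplus = 283.25

Equilibrium price would be p* = 86.5, so the floor at 138 binds.
At p = 138: qd = 341.75, qs = 625.
Surplus = 625 − 341.75 = 283.25.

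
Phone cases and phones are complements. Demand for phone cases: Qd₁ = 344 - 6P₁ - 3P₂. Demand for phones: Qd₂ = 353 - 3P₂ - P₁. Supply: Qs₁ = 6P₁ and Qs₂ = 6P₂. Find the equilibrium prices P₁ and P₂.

Market 1: 344 - 6P₁ - 3P₂ = 6P₁ → 12P₁ + 3P₂ = 344.
Market 2: 9P₂ + P₁ = 353.
Eliminating P₂: 9×(1) − 3×(2) gives 105P₁ = 2037, so P₁ = 19.4.
Back-substitute into (2): P₂ = (353 − 1×19.4) / 9 = 556/15.

P₁ = 19.4, P₂ = 556/15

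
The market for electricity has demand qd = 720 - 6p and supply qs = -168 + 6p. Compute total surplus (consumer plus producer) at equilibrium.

Total surplus = 12696

Equilibrium: 720 - 6p = -168 + 6p gives p* = 74, q* = 276.
Demand choke price: p = 120; supply starts at p = 28.
CS = ½(120 − 74)(276) = 6348; PS = ½(74 − 28)(276) = 6348.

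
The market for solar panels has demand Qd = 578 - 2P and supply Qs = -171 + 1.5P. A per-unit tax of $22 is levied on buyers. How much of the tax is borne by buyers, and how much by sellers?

Pre-tax equilibrium: P* = 214, Q* = 150.
Tax on buyers shifts demand to Qd = 578 − 2(P + 22) = 534 - 2P.
534 - 2P = -171 + 1.5P gives seller price Ps = 1410/7; buyers pay Pb = 1410/7 + 22 = 1564/7.
New quantity: Q = 578 − 2(1564/7) = 918/7.
Buyer burden = 1564/7 − 214 = 66/7; seller burden = 214 − 1410/7 = 88/7.

Buyers bear 66/7, sellers bear 88/7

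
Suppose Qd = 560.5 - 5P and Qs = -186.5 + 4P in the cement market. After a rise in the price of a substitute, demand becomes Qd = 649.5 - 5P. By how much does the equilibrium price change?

ΔP = 89/9

Original equilibrium: P* = 83, Q* = 145.5.
New equilibrium: 649.5 - 5P = -186.5 + 4P, so 836 = 9P and P' = 836/9; Q' = 649.5 − 5(836/9) = 3331/18.
Change in price: 836/9 − 83 = 89/9.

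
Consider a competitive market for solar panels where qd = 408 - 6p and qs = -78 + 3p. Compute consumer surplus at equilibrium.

Equilibrium: 408 - 6p = -78 + 3p gives p* = 54, q* = 84.
Demand choke price (qd = 0): p = 68.
CS = ½(68 − 54)(84) = 588.

Consumer surplus = 588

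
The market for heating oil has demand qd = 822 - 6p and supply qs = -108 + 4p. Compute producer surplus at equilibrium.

Producer surplus = 8712

Equilibrium: 822 - 6p = -108 + 4p gives p* = 93, q* = 264.
Supply starts at p = 27 (where qs = 0).
PS = ½(93 − 27)(264) = 8712.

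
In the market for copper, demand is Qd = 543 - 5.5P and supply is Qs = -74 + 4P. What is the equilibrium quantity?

Set Qd = Qs: 543 - 5.5P = -74 + 4P.
617 = 9.5P, so P* = 1234/19.
Q* = 543 − 5.5(1234/19) = 3530/19.

Q* = 3530/19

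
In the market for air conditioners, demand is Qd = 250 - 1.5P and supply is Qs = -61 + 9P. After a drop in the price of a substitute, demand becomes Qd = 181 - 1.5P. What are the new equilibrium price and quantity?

P' = 484/21, Q' = 1025/7

Original equilibrium: P* = 622/21, Q* = 1439/7.
New equilibrium: 181 - 1.5P = -61 + 9P, so 242 = 10.5P and P' = 484/21; Q' = 181 − 1.5(484/21) = 1025/7.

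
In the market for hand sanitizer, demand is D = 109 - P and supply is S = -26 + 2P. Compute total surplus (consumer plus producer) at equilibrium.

Equilibrium: 109 - P = -26 + 2P gives P* = 45, Q* = 64.
Demand choke price: P = 109; supply starts at P = 13.
CS = ½(109 − 45)(64) = 2048; PS = ½(45 − 13)(64) = 1024.

Total surplus = 3072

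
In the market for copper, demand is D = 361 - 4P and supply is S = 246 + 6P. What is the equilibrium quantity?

Set D = S: 361 - 4P = 246 + 6P.
115 = 10P, so P* = 11.5.
Q* = 361 − 4(11.5) = 315.

Q* = 315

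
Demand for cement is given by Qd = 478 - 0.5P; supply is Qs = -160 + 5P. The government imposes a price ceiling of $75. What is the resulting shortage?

Shortage = 225.5

Equilibrium price would be P* = 116, so the ceiling at 75 binds.
At P = 75: Qd = 478 − 0.5(75) = 440.5, Qs = -160 + 5(75) = 215.
Shortage = 440.5 − 215 = 225.5.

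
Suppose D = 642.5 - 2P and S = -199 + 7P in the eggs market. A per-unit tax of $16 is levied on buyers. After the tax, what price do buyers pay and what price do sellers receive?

Buyers pay 1907/18, sellers receive 1619/18

Pre-tax equilibrium: P* = 93.5, Q* = 455.5.
Tax on buyers shifts demand to D = 642.5 − 2(P + 16) = 610.5 - 2P.
610.5 - 2P = -199 + 7P gives seller price Ps = 1619/18; buyers pay Pb = 1619/18 + 16 = 1907/18.
New quantity: Q = 642.5 − 2(1907/18) = 7751/18.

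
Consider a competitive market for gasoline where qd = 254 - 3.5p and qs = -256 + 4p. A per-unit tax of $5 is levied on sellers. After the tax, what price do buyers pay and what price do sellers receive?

Buyers pay 212/3, sellers receive 197/3

Pre-tax equilibrium: p* = 68, q* = 16.
Tax on sellers shifts supply to qs = -256 + 4(p − 5) = -276 + 4p.
254 - 3.5p = -276 + 4p gives buyer price pb = 212/3; sellers receive ps = 212/3 − 5 = 197/3.
New quantity: q = 254 − 3.5(212/3) = 20/3.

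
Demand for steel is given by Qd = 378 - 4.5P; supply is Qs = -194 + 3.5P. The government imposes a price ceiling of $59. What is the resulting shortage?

Equilibrium price would be P* = 71.5, so the ceiling at 59 binds.
At P = 59: Qd = 378 − 4.5(59) = 112.5, Qs = -194 + 3.5(59) = 12.5.
Shortage = 112.5 − 12.5 = 100.

Shortage = 100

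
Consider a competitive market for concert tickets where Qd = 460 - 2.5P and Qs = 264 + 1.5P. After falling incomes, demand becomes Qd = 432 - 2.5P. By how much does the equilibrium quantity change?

Original equilibrium: P* = 49, Q* = 337.5.
New equilibrium: 432 - 2.5P = 264 + 1.5P, so 168 = 4P and P' = 42; Q' = 432 − 2.5(42) = 327.
Change in quantity: 327 − 337.5 = -10.5.

ΔQ = -10.5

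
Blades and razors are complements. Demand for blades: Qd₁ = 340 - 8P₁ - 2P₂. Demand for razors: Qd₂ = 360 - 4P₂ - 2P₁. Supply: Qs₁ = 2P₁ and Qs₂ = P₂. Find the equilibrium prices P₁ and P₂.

P₁ = 490/23, P₂ = 1460/23

Market 1: 340 - 8P₁ - 2P₂ = 2P₁ → 10P₁ + 2P₂ = 340.
Market 2: 5P₂ + 2P₁ = 360.
Eliminating P₂: 5×(1) − 2×(2) gives 46P₁ = 980, so P₁ = 490/23.
Back-substitute into (2): P₂ = (360 − 2×490/23) / 5 = 1460/23.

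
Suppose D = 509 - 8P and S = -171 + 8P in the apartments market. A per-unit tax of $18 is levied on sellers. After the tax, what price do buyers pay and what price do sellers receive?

Buyers pay $51.5, sellers receive $33.5

Pre-tax equilibrium: P* = 42.5, Q* = 169.
Tax on sellers shifts supply to S = -171 + 8(P − 18) = -315 + 8P.
509 - 8P = -315 + 8P gives buyer price Pb = 51.5; sellers receive Ps = 51.5 − 18 = 33.5.
New quantity: Q = 509 − 8(51.5) = 97.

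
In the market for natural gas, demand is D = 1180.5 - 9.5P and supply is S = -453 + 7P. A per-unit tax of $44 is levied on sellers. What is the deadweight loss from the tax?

Deadweight loss = 11704/3

Pre-tax equilibrium: P* = 99, Q* = 240.
Tax on sellers shifts supply to S = -453 + 7(P − 44) = -761 + 7P.
1180.5 - 9.5P = -761 + 7P gives buyer price Pb = 353/3; sellers receive Ps = 353/3 − 44 = 221/3.
New quantity: Q = 1180.5 − 9.5(353/3) = 188/3.
DWL = ½ × 44 × (240 − 188/3) = 11704/3.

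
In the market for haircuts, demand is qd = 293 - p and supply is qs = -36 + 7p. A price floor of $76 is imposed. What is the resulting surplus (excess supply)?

Equilibrium price would be p* = 41.125, so the floor at 76 binds.
At p = 76: qd = 217, qs = 496.
Surplus = 496 − 217 = 279.

Surplus = 279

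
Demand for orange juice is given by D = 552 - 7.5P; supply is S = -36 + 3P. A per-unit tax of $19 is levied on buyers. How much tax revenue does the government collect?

Pre-tax equilibrium: P* = 56, Q* = 132.
Tax on buyers shifts demand to D = 552 − 7.5(P + 19) = 409.5 - 7.5P.
409.5 - 7.5P = -36 + 3P gives seller price Ps = 297/7; buyers pay Pb = 297/7 + 19 = 430/7.
New quantity: Q = 552 − 7.5(430/7) = 639/7.
Revenue = 19 × 639/7 = 12141/7.

Tax revenue = 12141/7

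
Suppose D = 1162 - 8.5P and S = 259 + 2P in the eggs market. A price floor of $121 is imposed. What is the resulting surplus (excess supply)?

Surplus = 367.5

Equilibrium price would be P* = 86, so the floor at 121 binds.
At P = 121: D = 133.5, S = 501.
Surplus = 501 − 133.5 = 367.5.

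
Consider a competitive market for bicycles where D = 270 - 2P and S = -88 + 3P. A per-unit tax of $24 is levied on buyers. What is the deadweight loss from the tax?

Pre-tax equilibrium: P* = 71.6, Q* = 126.8.
Tax on buyers shifts demand to D = 270 − 2(P + 24) = 222 - 2P.
222 - 2P = -88 + 3P gives seller price Ps = 62; buyers pay Pb = 62 + 24 = 86.
New quantity: Q = 270 − 2(86) = 98.
DWL = ½ × 24 × (126.8 − 98) = 345.6.

Deadweight loss = 345.6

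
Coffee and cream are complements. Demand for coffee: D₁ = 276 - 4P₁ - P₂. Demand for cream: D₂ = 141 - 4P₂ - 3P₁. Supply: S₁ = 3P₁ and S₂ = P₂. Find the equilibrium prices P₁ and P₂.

P₁ = 38.71875, P₂ = 4.96875

Market 1: 276 - 4P₁ - P₂ = 3P₁ → 7P₁ + P₂ = 276.
Market 2: 5P₂ + 3P₁ = 141.
Eliminating P₂: 5×(1) − 1×(2) gives 32P₁ = 1239, so P₁ = 38.71875.
Back-substitute into (2): P₂ = (141 − 3×38.71875) / 5 = 4.96875.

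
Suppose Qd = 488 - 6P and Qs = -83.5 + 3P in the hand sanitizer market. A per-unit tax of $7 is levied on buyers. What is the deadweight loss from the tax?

Pre-tax equilibrium: P* = 63.5, Q* = 107.
Tax on buyers shifts demand to Qd = 488 − 6(P + 7) = 446 - 6P.
446 - 6P = -83.5 + 3P gives seller price Ps = 353/6; buyers pay Pb = 353/6 + 7 = 395/6.
New quantity: Q = 488 − 6(395/6) = 93.
DWL = ½ × 7 × (107 − 93) = 49.

Deadweight loss = 49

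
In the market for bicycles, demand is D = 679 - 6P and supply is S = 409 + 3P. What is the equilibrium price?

P* = 30

Set D = S: 679 - 6P = 409 + 3P.
270 = 9P, so P* = 30.
Q* = 679 − 6(30) = 499.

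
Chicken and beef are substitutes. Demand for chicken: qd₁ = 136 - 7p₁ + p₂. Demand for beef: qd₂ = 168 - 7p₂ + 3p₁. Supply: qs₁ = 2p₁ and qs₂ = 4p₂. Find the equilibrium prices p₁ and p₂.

Market 1: 136 - 7p₁ + p₂ = 2p₁ → 9p₁ - p₂ = 136.
Market 2: 11p₂ - 3p₁ = 168.
Eliminating p₂: 11×(1) + 1×(2) gives 96p₁ = 1664, so p₁ = 52/3.
Back-substitute into (2): p₂ = (168 + 3×52/3) / 11 = 20.

p₁ = 52/3, p₂ = 20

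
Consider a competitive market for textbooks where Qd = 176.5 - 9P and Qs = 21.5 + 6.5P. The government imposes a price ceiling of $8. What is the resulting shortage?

Equilibrium price would be P* = 10, so the ceiling at 8 binds.
At P = 8: Qd = 176.5 − 9(8) = 104.5, Qs = 21.5 + 6.5(8) = 73.5.
Shortage = 104.5 − 73.5 = 31.

Shortage = 31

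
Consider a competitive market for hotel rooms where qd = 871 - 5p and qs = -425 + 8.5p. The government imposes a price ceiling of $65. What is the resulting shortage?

Equilibrium price would be p* = 96, so the ceiling at 65 binds.
At p = 65: qd = 871 − 5(65) = 546, qs = -425 + 8.5(65) = 127.5.
Shortage = 546 − 127.5 = 418.5.

Shortage = 418.5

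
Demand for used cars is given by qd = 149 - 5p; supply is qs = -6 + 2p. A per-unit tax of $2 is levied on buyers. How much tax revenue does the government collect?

Tax revenue = 496/7

Pre-tax equilibrium: p* = 155/7, q* = 268/7.
Tax on buyers shifts demand to qd = 149 − 5(p + 2) = 139 - 5p.
139 - 5p = -6 + 2p gives seller price ps = 145/7; buyers pay pb = 145/7 + 2 = 159/7.
New quantity: q = 149 − 5(159/7) = 248/7.
Revenue = 2 × 248/7 = 496/7.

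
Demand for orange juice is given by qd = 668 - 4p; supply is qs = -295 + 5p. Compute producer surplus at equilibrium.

Equilibrium: 668 - 4p = -295 + 5p gives p* = 107, q* = 240.
Supply starts at p = 59 (where qs = 0).
PS = ½(107 − 59)(240) = 5760.

Producer surplus = 5760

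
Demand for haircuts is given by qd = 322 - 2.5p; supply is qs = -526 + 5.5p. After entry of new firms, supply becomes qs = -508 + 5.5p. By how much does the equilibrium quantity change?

Original equilibrium: p* = 106, q* = 57.
New equilibrium: 322 - 2.5p = -508 + 5.5p, so 830 = 8p and p' = 103.75; q' = 322 − 2.5(103.75) = 62.625.
Change in quantity: 62.625 − 57 = 5.625.

Δq = 5.625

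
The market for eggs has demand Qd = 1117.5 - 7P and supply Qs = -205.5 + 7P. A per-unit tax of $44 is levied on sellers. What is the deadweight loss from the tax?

Deadweight loss = 3388

Pre-tax equilibrium: P* = 94.5, Q* = 456.
Tax on sellers shifts supply to Qs = -205.5 + 7(P − 44) = -513.5 + 7P.
1117.5 - 7P = -513.5 + 7P gives buyer price Pb = 116.5; sellers receive Ps = 116.5 − 44 = 72.5.
New quantity: Q = 1117.5 − 7(116.5) = 302.
DWL = ½ × 44 × (456 − 302) = 3388.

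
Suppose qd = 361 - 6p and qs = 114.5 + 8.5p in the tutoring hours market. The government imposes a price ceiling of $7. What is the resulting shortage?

Shortage = 145

Equilibrium price would be p* = 17, so the ceiling at 7 binds.
At p = 7: qd = 361 − 6(7) = 319, qs = 114.5 + 8.5(7) = 174.
Shortage = 319 − 174 = 145.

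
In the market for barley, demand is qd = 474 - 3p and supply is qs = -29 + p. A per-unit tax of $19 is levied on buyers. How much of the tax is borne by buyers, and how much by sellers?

Buyers bear $4.75, sellers bear $14.25

Pre-tax equilibrium: p* = 125.75, q* = 96.75.
Tax on buyers shifts demand to qd = 474 − 3(p + 19) = 417 - 3p.
417 - 3p = -29 + p gives seller price ps = 111.5; buyers pay pb = 111.5 + 19 = 130.5.
New quantity: q = 474 − 3(130.5) = 82.5.
Buyer burden = 130.5 − 125.75 = 4.75; seller burden = 125.75 − 111.5 = 14.25.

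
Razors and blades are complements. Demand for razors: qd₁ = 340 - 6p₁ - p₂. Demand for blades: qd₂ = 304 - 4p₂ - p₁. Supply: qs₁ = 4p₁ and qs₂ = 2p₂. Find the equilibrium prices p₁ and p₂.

Market 1: 340 - 6p₁ - p₂ = 4p₁ → 10p₁ + p₂ = 340.
Market 2: 6p₂ + p₁ = 304.
Eliminating p₂: 6×(1) − 1×(2) gives 59p₁ = 1736, so p₁ = 1736/59.
Back-substitute into (2): p₂ = (304 − 1×1736/59) / 6 = 2700/59.

p₁ = 1736/59, p₂ = 2700/59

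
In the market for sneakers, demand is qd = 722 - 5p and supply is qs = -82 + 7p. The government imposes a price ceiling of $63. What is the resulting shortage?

Equilibrium price would be p* = 67, so the ceiling at 63 binds.
At p = 63: qd = 722 − 5(63) = 407, qs = -82 + 7(63) = 359.
Shortage = 407 − 359 = 48.

Shortage = 48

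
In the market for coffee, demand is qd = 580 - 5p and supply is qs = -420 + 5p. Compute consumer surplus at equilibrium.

Consumer surplus = 640

Equilibrium: 580 - 5p = -420 + 5p gives p* = 100, q* = 80.
Demand choke price (qd = 0): p = 116.
CS = ½(116 − 100)(80) = 640.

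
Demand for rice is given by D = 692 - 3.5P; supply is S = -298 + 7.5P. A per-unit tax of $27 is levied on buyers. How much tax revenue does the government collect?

Pre-tax equilibrium: P* = 90, Q* = 377.
Tax on buyers shifts demand to D = 692 − 3.5(P + 27) = 597.5 - 3.5P.
597.5 - 3.5P = -298 + 7.5P gives seller price Ps = 1791/22; buyers pay Pb = 1791/22 + 27 = 2385/22.
New quantity: Q = 692 − 3.5(2385/22) = 13753/44.
Revenue = 27 × 13753/44 = 371331/44.

Tax revenue = 371331/44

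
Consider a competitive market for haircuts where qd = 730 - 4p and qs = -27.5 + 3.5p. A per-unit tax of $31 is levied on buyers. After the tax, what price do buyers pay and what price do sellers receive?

Buyers pay 1732/15, sellers receive 1267/15

Pre-tax equilibrium: p* = 101, q* = 326.
Tax on buyers shifts demand to qd = 730 − 4(p + 31) = 606 - 4p.
606 - 4p = -27.5 + 3.5p gives seller price ps = 1267/15; buyers pay pb = 1267/15 + 31 = 1732/15.
New quantity: q = 730 − 4(1732/15) = 4022/15.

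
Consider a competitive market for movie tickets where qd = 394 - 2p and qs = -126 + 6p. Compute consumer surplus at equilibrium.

Consumer surplus = 17424

Equilibrium: 394 - 2p = -126 + 6p gives p* = 65, q* = 264.
Demand choke price (qd = 0): p = 197.
CS = ½(197 − 65)(264) = 17424.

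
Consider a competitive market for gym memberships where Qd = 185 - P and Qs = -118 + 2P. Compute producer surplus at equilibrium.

Producer surplus = 1764

Equilibrium: 185 - P = -118 + 2P gives P* = 101, Q* = 84.
Supply starts at P = 59 (where Qs = 0).
PS = ½(101 − 59)(84) = 1764.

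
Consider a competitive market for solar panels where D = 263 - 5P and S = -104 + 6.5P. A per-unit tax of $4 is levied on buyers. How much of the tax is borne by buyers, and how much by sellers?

Buyers bear 52/23, sellers bear 40/23

Pre-tax equilibrium: P* = 734/23, Q* = 2379/23.
Tax on buyers shifts demand to D = 263 − 5(P + 4) = 243 - 5P.
243 - 5P = -104 + 6.5P gives seller price Ps = 694/23; buyers pay Pb = 694/23 + 4 = 786/23.
New quantity: Q = 263 − 5(786/23) = 2119/23.
Buyer burden = 786/23 − 734/23 = 52/23; seller burden = 734/23 − 694/23 = 40/23.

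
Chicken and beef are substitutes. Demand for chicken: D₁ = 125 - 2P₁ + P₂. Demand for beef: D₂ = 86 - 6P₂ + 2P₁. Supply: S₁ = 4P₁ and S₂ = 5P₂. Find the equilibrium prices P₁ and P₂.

P₁ = 22.828125, P₂ = 11.96875

Market 1: 125 - 2P₁ + P₂ = 4P₁ → 6P₁ - P₂ = 125.
Market 2: 11P₂ - 2P₁ = 86.
Eliminating P₂: 11×(1) + 1×(2) gives 64P₁ = 1461, so P₁ = 22.828125.
Back-substitute into (2): P₂ = (86 + 2×22.828125) / 11 = 11.96875.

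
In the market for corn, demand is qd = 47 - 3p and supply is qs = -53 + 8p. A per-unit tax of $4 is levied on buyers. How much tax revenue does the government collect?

Tax revenue = 44

Pre-tax equilibrium: p* = 100/11, q* = 217/11.
Tax on buyers shifts demand to qd = 47 − 3(p + 4) = 35 - 3p.
35 - 3p = -53 + 8p gives seller price ps = 8; buyers pay pb = 8 + 4 = 12.
New quantity: q = 47 − 3(12) = 11.
Revenue = 4 × 11 = 44.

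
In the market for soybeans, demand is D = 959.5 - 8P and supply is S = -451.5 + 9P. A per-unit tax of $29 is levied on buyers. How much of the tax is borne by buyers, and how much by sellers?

Pre-tax equilibrium: P* = 83, Q* = 295.5.
Tax on buyers shifts demand to D = 959.5 − 8(P + 29) = 727.5 - 8P.
727.5 - 8P = -451.5 + 9P gives seller price Ps = 1179/17; buyers pay Pb = 1179/17 + 29 = 1672/17.
New quantity: Q = 959.5 − 8(1672/17) = 5871/34.
Buyer burden = 1672/17 − 83 = 261/17; seller burden = 83 − 1179/17 = 232/17.

Buyers bear 261/17, sellers bear 232/17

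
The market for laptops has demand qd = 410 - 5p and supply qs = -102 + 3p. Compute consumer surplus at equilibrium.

Consumer surplus = 810

Equilibrium: 410 - 5p = -102 + 3p gives p* = 64, q* = 90.
Demand choke price (qd = 0): p = 82.
CS = ½(82 − 64)(90) = 810.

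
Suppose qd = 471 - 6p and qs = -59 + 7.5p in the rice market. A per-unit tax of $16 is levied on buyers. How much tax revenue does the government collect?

Pre-tax equilibrium: p* = 1060/27, q* = 2119/9.
Tax on buyers shifts demand to qd = 471 − 6(p + 16) = 375 - 6p.
375 - 6p = -59 + 7.5p gives seller price ps = 868/27; buyers pay pb = 868/27 + 16 = 1300/27.
New quantity: q = 471 − 6(1300/27) = 1639/9.
Revenue = 16 × 1639/9 = 26224/9.

Tax revenue = 26224/9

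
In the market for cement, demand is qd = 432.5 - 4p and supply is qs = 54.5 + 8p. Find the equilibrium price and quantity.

Set qd = qs: 432.5 - 4p = 54.5 + 8p.
378 = 12p, so p* = 31.5.
q* = 432.5 − 4(31.5) = 306.5.

p* = 31.5, q* = 306.5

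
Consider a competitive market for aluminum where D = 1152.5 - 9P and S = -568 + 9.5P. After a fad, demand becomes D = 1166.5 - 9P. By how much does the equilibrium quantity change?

Original equilibrium: P* = 93, Q* = 315.5.
New equilibrium: 1166.5 - 9P = -568 + 9.5P, so 1734.5 = 18.5P and P' = 3469/37; Q' = 1166.5 − 9(3469/37) = 23879/74.
Change in quantity: 23879/74 − 315.5 = 266/37.

ΔQ = 266/37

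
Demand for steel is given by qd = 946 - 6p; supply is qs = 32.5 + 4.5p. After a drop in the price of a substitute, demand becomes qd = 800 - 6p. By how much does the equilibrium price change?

Original equilibrium: p* = 87, q* = 424.
New equilibrium: 800 - 6p = 32.5 + 4.5p, so 767.5 = 10.5p and p' = 1535/21; q' = 800 − 6(1535/21) = 2530/7.
Change in price: 1535/21 − 87 = -292/21.

Δp = -292/21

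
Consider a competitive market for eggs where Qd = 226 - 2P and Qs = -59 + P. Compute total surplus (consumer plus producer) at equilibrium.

Total surplus = 972

Equilibrium: 226 - 2P = -59 + P gives P* = 95, Q* = 36.
Demand choke price: P = 113; supply starts at P = 59.
CS = ½(113 − 95)(36) = 324; PS = ½(95 − 59)(36) = 648.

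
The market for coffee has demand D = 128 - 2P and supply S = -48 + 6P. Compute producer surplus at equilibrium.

Producer surplus = 588

Equilibrium: 128 - 2P = -48 + 6P gives P* = 22, Q* = 84.
Supply starts at P = 8 (where S = 0).
PS = ½(22 − 8)(84) = 588.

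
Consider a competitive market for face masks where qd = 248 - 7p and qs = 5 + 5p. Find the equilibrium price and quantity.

p* = 20.25, q* = 106.25

Set qd = qs: 248 - 7p = 5 + 5p.
243 = 12p, so p* = 20.25.
q* = 248 − 7(20.25) = 106.25.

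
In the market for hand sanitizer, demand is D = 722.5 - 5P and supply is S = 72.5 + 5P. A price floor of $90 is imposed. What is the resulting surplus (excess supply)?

Surplus = 250

Equilibrium price would be P* = 65, so the floor at 90 binds.
At P = 90: D = 272.5, S = 522.5.
Surplus = 522.5 − 272.5 = 250.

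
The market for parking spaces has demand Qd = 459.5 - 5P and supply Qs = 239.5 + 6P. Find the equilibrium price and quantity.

Set Qd = Qs: 459.5 - 5P = 239.5 + 6P.
220 = 11P, so P* = 20.
Q* = 459.5 − 5(20) = 359.5.

P* = 20, Q* = 359.5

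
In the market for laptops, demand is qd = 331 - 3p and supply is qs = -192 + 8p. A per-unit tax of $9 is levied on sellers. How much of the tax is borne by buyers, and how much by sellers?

Buyers bear 72/11, sellers bear 27/11

Pre-tax equilibrium: p* = 523/11, q* = 2072/11.
Tax on sellers shifts supply to qs = -192 + 8(p − 9) = -264 + 8p.
331 - 3p = -264 + 8p gives buyer price pb = 595/11; sellers receive ps = 595/11 − 9 = 496/11.
New quantity: q = 331 − 3(595/11) = 1856/11.
Buyer burden = 595/11 − 523/11 = 72/11; seller burden = 523/11 − 496/11 = 27/11.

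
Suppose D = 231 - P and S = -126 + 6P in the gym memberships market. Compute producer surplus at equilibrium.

Producer surplus = 2700

Equilibrium: 231 - P = -126 + 6P gives P* = 51, Q* = 180.
Supply starts at P = 21 (where S = 0).
PS = ½(51 − 21)(180) = 2700.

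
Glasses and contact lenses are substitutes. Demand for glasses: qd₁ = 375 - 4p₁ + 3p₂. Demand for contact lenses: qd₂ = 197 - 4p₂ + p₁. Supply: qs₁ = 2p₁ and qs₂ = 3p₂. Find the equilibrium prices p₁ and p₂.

p₁ = 1072/13, p₂ = 519/13

Market 1: 375 - 4p₁ + 3p₂ = 2p₁ → 6p₁ - 3p₂ = 375.
Market 2: 7p₂ - p₁ = 197.
Eliminating p₂: 7×(1) + 3×(2) gives 39p₁ = 3216, so p₁ = 1072/13.
Back-substitute into (2): p₂ = (197 + 1×1072/13) / 7 = 519/13.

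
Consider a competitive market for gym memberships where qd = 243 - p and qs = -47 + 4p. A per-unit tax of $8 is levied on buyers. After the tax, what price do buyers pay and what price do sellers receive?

Pre-tax equilibrium: p* = 58, q* = 185.
Tax on buyers shifts demand to qd = 243 − 1(p + 8) = 235 - p.
235 - p = -47 + 4p gives seller price ps = 56.4; buyers pay pb = 56.4 + 8 = 64.4.
New quantity: q = 243 − 1(64.4) = 178.6.

Buyers pay $64.4, sellers receive $56.4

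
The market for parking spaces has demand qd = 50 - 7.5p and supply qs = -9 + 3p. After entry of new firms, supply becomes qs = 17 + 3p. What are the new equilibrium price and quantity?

p' = 22/7, q' = 185/7

Original equilibrium: p* = 118/21, q* = 55/7.
New equilibrium: 50 - 7.5p = 17 + 3p, so 33 = 10.5p and p' = 22/7; q' = 50 − 7.5(22/7) = 185/7.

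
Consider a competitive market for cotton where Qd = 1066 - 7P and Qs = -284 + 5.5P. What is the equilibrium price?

Set Qd = Qs: 1066 - 7P = -284 + 5.5P.
1350 = 12.5P, so P* = 108.
Q* = 1066 − 7(108) = 310.

P* = 108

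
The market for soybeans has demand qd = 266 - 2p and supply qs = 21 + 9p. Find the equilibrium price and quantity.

Set qd = qs: 266 - 2p = 21 + 9p.
245 = 11p, so p* = 245/11.
q* = 266 − 2(245/11) = 2436/11.

p* = 245/11, q* = 2436/11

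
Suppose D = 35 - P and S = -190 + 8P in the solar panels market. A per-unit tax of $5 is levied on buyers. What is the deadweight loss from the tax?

Pre-tax equilibrium: P* = 25, Q* = 10.
Tax on buyers shifts demand to D = 35 − 1(P + 5) = 30 - P.
30 - P = -190 + 8P gives seller price Ps = 220/9; buyers pay Pb = 220/9 + 5 = 265/9.
New quantity: Q = 35 − 1(265/9) = 50/9.
DWL = ½ × 5 × (10 − 50/9) = 100/9.

Deadweight loss = 100/9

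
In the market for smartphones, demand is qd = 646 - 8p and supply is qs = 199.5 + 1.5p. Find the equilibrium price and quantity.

p* = 47, q* = 270

Set qd = qs: 646 - 8p = 199.5 + 1.5p.
446.5 = 9.5p, so p* = 47.
q* = 646 − 8(47) = 270.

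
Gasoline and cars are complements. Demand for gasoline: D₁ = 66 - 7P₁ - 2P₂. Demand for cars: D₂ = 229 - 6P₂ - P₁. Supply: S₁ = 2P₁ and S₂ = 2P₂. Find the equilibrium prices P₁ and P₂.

P₁ = 1, P₂ = 28.5

Market 1: 66 - 7P₁ - 2P₂ = 2P₁ → 9P₁ + 2P₂ = 66.
Market 2: 8P₂ + P₁ = 229.
Eliminating P₂: 8×(1) − 2×(2) gives 70P₁ = 70, so P₁ = 1.
Back-substitute into (2): P₂ = (229 − 1×1) / 8 = 28.5.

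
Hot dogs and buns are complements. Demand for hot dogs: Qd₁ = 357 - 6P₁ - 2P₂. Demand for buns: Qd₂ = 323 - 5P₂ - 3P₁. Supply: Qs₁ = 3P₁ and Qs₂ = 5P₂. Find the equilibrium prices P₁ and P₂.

Market 1: 357 - 6P₁ - 2P₂ = 3P₁ → 9P₁ + 2P₂ = 357.
Market 2: 10P₂ + 3P₁ = 323.
Eliminating P₂: 10×(1) − 2×(2) gives 84P₁ = 2924, so P₁ = 731/21.
Back-substitute into (2): P₂ = (323 − 3×731/21) / 10 = 153/7.

P₁ = 731/21, P₂ = 153/7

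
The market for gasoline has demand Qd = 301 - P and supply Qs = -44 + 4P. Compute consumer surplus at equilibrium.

Equilibrium: 301 - P = -44 + 4P gives P* = 69, Q* = 232.
Demand choke price (Qd = 0): P = 301.
CS = ½(301 − 69)(232) = 26912.

Consumer surplus = 26912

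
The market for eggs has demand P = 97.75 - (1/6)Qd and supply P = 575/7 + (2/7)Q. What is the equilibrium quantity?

Q* = 34.5

Set the two price expressions equal: 97.75 - (1/6)Q = 575/7 + (2/7)Q.
437/28 = (19/42)Q, so Q* = 34.5.
P* = 97.75 − (1/6)(34.5) = 92.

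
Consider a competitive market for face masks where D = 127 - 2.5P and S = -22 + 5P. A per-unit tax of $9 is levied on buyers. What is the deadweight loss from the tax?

Pre-tax equilibrium: P* = 298/15, Q* = 232/3.
Tax on buyers shifts demand to D = 127 − 2.5(P + 9) = 104.5 - 2.5P.
104.5 - 2.5P = -22 + 5P gives seller price Ps = 253/15; buyers pay Pb = 253/15 + 9 = 388/15.
New quantity: Q = 127 − 2.5(388/15) = 187/3.
DWL = ½ × 9 × (232/3 − 187/3) = 67.5.

Deadweight loss = 67.5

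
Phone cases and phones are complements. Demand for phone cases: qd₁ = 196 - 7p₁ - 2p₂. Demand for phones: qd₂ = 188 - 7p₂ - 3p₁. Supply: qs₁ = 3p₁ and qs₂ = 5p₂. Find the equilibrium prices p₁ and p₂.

Market 1: 196 - 7p₁ - 2p₂ = 3p₁ → 10p₁ + 2p₂ = 196.
Market 2: 12p₂ + 3p₁ = 188.
Eliminating p₂: 12×(1) − 2×(2) gives 114p₁ = 1976, so p₁ = 52/3.
Back-substitute into (2): p₂ = (188 − 3×52/3) / 12 = 34/3.

p₁ = 52/3, p₂ = 34/3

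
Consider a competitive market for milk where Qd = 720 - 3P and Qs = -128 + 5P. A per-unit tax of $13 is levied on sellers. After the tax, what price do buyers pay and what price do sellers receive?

Buyers pay $114.125, sellers receive $101.125

Pre-tax equilibrium: P* = 106, Q* = 402.
Tax on sellers shifts supply to Qs = -128 + 5(P − 13) = -193 + 5P.
720 - 3P = -193 + 5P gives buyer price Pb = 114.125; sellers receive Ps = 114.125 − 13 = 101.125.
New quantity: Q = 720 − 3(114.125) = 377.625.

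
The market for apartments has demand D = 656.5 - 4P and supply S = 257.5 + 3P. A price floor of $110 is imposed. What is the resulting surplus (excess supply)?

Surplus = 371

Equilibrium price would be P* = 57, so the floor at 110 binds.
At P = 110: D = 216.5, S = 587.5.
Surplus = 587.5 − 216.5 = 371.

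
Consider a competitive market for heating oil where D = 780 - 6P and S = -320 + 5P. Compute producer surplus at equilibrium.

Producer surplus = 3240

Equilibrium: 780 - 6P = -320 + 5P gives P* = 100, Q* = 180.
Supply starts at P = 64 (where S = 0).
PS = ½(100 − 64)(180) = 3240.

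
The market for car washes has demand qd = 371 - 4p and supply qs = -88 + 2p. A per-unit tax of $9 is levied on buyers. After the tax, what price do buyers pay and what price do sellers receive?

Buyers pay $79.5, sellers receive $70.5

Pre-tax equilibrium: p* = 76.5, q* = 65.
Tax on buyers shifts demand to qd = 371 − 4(p + 9) = 335 - 4p.
335 - 4p = -88 + 2p gives seller price ps = 70.5; buyers pay pb = 70.5 + 9 = 79.5.
New quantity: q = 371 − 4(79.5) = 53.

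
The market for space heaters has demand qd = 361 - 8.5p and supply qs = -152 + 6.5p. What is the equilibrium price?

Set qd = qs: 361 - 8.5p = -152 + 6.5p.
513 = 15p, so p* = 34.2.
q* = 361 − 8.5(34.2) = 70.3.

p* = 34.2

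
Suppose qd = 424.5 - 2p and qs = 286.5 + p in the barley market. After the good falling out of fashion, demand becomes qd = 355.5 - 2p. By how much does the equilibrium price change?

Δp = -23

Original equilibrium: p* = 46, q* = 332.5.
New equilibrium: 355.5 - 2p = 286.5 + p, so 69 = 3p and p' = 23; q' = 355.5 − 2(23) = 309.5.
Change in price: 23 − 46 = -23.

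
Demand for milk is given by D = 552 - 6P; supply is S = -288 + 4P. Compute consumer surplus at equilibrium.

Equilibrium: 552 - 6P = -288 + 4P gives P* = 84, Q* = 48.
Demand choke price (D = 0): P = 92.
CS = ½(92 − 84)(48) = 192.

Consumer surplus = 192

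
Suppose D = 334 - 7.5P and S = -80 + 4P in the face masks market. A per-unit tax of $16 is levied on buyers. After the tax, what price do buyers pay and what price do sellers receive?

Pre-tax equilibrium: P* = 36, Q* = 64.
Tax on buyers shifts demand to D = 334 − 7.5(P + 16) = 214 - 7.5P.
214 - 7.5P = -80 + 4P gives seller price Ps = 588/23; buyers pay Pb = 588/23 + 16 = 956/23.
New quantity: Q = 334 − 7.5(956/23) = 512/23.

Buyers pay 956/23, sellers receive 588/23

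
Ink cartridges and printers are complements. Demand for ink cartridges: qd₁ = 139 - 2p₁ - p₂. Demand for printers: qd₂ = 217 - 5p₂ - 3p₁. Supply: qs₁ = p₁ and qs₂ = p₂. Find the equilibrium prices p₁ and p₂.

p₁ = 617/15, p₂ = 15.6

Market 1: 139 - 2p₁ - p₂ = p₁ → 3p₁ + p₂ = 139.
Market 2: 6p₂ + 3p₁ = 217.
Eliminating p₂: 6×(1) − 1×(2) gives 15p₁ = 617, so p₁ = 617/15.
Back-substitute into (2): p₂ = (217 − 3×617/15) / 6 = 15.6.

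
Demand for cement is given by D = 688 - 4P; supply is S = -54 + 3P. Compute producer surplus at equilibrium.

Equilibrium: 688 - 4P = -54 + 3P gives P* = 106, Q* = 264.
Supply starts at P = 18 (where S = 0).
PS = ½(106 − 18)(264) = 11616.

Producer surplus = 11616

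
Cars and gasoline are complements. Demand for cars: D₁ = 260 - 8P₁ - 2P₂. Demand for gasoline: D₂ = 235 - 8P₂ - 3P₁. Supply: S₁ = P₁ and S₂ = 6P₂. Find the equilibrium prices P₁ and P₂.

P₁ = 317/12, P₂ = 11.125

Market 1: 260 - 8P₁ - 2P₂ = P₁ → 9P₁ + 2P₂ = 260.
Market 2: 14P₂ + 3P₁ = 235.
Eliminating P₂: 14×(1) − 2×(2) gives 120P₁ = 3170, so P₁ = 317/12.
Back-substitute into (2): P₂ = (235 − 3×317/12) / 14 = 11.125.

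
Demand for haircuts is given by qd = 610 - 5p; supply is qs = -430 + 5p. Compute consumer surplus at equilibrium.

Equilibrium: 610 - 5p = -430 + 5p gives p* = 104, q* = 90.
Demand choke price (qd = 0): p = 122.
CS = ½(122 − 104)(90) = 810.

Consumer surplus = 810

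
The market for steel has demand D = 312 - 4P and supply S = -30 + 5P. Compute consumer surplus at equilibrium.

Equilibrium: 312 - 4P = -30 + 5P gives P* = 38, Q* = 160.
Demand choke price (D = 0): P = 78.
CS = ½(78 − 38)(160) = 3200.

Consumer surplus = 3200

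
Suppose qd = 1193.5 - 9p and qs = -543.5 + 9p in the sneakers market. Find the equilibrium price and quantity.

Set qd = qs: 1193.5 - 9p = -543.5 + 9p.
1737 = 18p, so p* = 96.5.
q* = 1193.5 − 9(96.5) = 325.

p* = 96.5, q* = 325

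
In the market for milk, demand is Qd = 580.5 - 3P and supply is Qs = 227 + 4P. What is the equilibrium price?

P* = 50.5

Set Qd = Qs: 580.5 - 3P = 227 + 4P.
353.5 = 7P, so P* = 50.5.
Q* = 580.5 − 3(50.5) = 429.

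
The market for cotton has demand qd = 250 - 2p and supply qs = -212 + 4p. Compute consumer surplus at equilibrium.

Consumer surplus = 2304

Equilibrium: 250 - 2p = -212 + 4p gives p* = 77, q* = 96.
Demand choke price (qd = 0): p = 125.
CS = ½(125 − 77)(96) = 2304.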